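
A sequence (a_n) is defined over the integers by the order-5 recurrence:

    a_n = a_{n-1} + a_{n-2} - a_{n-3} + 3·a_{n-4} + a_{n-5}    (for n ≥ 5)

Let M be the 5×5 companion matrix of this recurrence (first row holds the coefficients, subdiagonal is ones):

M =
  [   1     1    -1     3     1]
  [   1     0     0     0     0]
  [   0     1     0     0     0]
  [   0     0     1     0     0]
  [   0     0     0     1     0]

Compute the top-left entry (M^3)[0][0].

2

(M^3)[0][0] is the top entry after applying M 3 times to the unit state (1, 0, 0, 0, 0). Equivalently it is h_{7} for the auxiliary sequence (h_n) obeying the same recurrence with h_4 = 1 and h_i = 0 for 0 ≤ i < 4:
h_5 = 1·1 + 1·0 + -1·0 + 3·0 + 1·0 = 1
h_6 = 1·1 + 1·1 + -1·0 + 3·0 + 1·0 = 2
h_7 = 1·2 + 1·1 + -1·1 + 3·0 + 1·0 = 2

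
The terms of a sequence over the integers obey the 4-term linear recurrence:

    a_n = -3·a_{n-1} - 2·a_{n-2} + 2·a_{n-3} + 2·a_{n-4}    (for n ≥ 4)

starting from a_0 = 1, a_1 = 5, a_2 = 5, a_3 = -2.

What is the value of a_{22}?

a_4 = -3·-2 + -2·5 + 2·5 + 2·1 = 8
a_5 = -3·8 + -2·-2 + 2·5 + 2·5 = 0
a_6 = -3·0 + -2·8 + 2·-2 + 2·5 = -10
a_7 = -3·-10 + -2·0 + 2·8 + 2·-2 = 42
a_8 = -3·42 + -2·-10 + 2·0 + 2·8 = -90
a_9 = -3·-90 + -2·42 + 2·-10 + 2·0 = 166
a_10 = -3·166 + -2·-90 + 2·42 + 2·-10 = -254
a_11 = -3·-254 + -2·166 + 2·-90 + 2·42 = 334
a_12 = -3·334 + -2·-254 + 2·166 + 2·-90 = -342
a_13 = -3·-342 + -2·334 + 2·-254 + 2·166 = 182
a_14 = -3·182 + -2·-342 + 2·334 + 2·-254 = 298
a_15 = -3·298 + -2·182 + 2·-342 + 2·334 = -1274
a_16 = -3·-1274 + -2·298 + 2·182 + 2·-342 = 2906
a_17 = -3·2906 + -2·-1274 + 2·298 + 2·182 = -5210
a_18 = -3·-5210 + -2·2906 + 2·-1274 + 2·298 = 7866
a_19 = -3·7866 + -2·-5210 + 2·2906 + 2·-1274 = -9914
a_20 = -3·-9914 + -2·7866 + 2·-5210 + 2·2906 = 9402
a_21 = -3·9402 + -2·-9914 + 2·7866 + 2·-5210 = -3066
a_22 = -3·-3066 + -2·9402 + 2·-9914 + 2·7866 = -13702

-13702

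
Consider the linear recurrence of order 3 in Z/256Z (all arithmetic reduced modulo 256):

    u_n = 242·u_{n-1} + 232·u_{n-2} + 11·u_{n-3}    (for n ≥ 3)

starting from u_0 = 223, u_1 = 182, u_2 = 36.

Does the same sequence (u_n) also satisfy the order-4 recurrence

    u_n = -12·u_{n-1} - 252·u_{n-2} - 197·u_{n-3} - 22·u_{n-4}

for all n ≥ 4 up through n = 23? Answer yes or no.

Terms u_0..u_23: 223, 182, 36, 141, 188, 12, 199, 18, 224, 157, 48, 72, 79, 254, 204, 109, 212, 244, 119, 186, 40, 125, 104, 80
n=4: candidate gives 188, actual u_4 = 188 ✓
n=5: candidate gives 12, actual u_5 = 12 ✓
n=6: candidate gives 199, actual u_6 = 199 ✓
n=7: candidate gives 18, actual u_7 = 18 ✓
n=8: candidate gives 224, actual u_8 = 224 ✓
n=9: candidate gives 157, actual u_9 = 157 ✓
n=10: candidate gives 48, actual u_10 = 48 ✓
n=11: candidate gives 72, actual u_11 = 72 ✓
n=12: candidate gives 79, actual u_12 = 79 ✓
n=13: candidate gives 254, actual u_13 = 254 ✓
n=14: candidate gives 204, actual u_14 = 204 ✓
n=15: candidate gives 109, actual u_15 = 109 ✓
n=16: candidate gives 212, actual u_16 = 212 ✓
n=17: candidate gives 244, actual u_17 = 244 ✓
n=18: candidate gives 119, actual u_18 = 119 ✓
n=19: candidate gives 186, actual u_19 = 186 ✓
n=20: candidate gives 40, actual u_20 = 40 ✓
n=21: candidate gives 125, actual u_21 = 125 ✓
n=22: candidate gives 104, actual u_22 = 104 ✓
n=23: candidate gives 80, actual u_23 = 80 ✓

yes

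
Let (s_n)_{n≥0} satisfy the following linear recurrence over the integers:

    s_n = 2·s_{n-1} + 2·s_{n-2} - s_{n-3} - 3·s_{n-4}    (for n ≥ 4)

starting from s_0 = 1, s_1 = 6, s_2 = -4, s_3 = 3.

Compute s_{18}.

s_4 = 2·3 + 2·-4 + -1·6 + -3·1 = -11
s_5 = 2·-11 + 2·3 + -1·-4 + -3·6 = -30
s_6 = 2·-30 + 2·-11 + -1·3 + -3·-4 = -73
s_7 = 2·-73 + 2·-30 + -1·-11 + -3·3 = -204
s_8 = 2·-204 + 2·-73 + -1·-30 + -3·-11 = -491
s_9 = 2·-491 + 2·-204 + -1·-73 + -3·-30 = -1227
s_10 = 2·-1227 + 2·-491 + -1·-204 + -3·-73 = -3013
s_11 = 2·-3013 + 2·-1227 + -1·-491 + -3·-204 = -7377
s_12 = 2·-7377 + 2·-3013 + -1·-1227 + -3·-491 = -18080
s_13 = 2·-18080 + 2·-7377 + -1·-3013 + -3·-1227 = -44220
s_14 = 2·-44220 + 2·-18080 + -1·-7377 + -3·-3013 = -108184
s_15 = 2·-108184 + 2·-44220 + -1·-18080 + -3·-7377 = -264597
s_16 = 2·-264597 + 2·-108184 + -1·-44220 + -3·-18080 = -647102
s_17 = 2·-647102 + 2·-264597 + -1·-108184 + -3·-44220 = -1582554
s_18 = 2·-1582554 + 2·-647102 + -1·-264597 + -3·-108184 = -3870163

-3870163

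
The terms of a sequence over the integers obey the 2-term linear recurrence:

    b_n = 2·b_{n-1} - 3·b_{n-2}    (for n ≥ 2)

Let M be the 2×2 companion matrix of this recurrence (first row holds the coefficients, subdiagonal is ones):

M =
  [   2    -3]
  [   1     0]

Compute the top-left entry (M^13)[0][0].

1118

(M^13)[0][0] is the top entry after applying M 13 times to the unit state (1, 0). Equivalently it is h_{14} for the auxiliary sequence (h_n) obeying the same recurrence with h_1 = 1 and h_i = 0 for 0 ≤ i < 1:
h_2 = 2·1 + -3·0 = 2
h_3 = 2·2 + -3·1 = 1
h_4 = 2·1 + -3·2 = -4
h_5 = 2·-4 + -3·1 = -11
h_6 = 2·-11 + -3·-4 = -10
h_7 = 2·-10 + -3·-11 = 13
h_8 = 2·13 + -3·-10 = 56
h_9 = 2·56 + -3·13 = 73
h_10 = 2·73 + -3·56 = -22
h_11 = 2·-22 + -3·73 = -263
h_12 = 2·-263 + -3·-22 = -460
h_13 = 2·-460 + -3·-263 = -131
h_14 = 2·-131 + -3·-460 = 1118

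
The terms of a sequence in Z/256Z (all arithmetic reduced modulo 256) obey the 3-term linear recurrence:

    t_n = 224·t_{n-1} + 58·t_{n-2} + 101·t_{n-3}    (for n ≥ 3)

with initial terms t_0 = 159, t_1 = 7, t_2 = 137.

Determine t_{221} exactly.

199

t_3 = 224·137 + 58·7 + 101·159 = 49
t_4 = 224·49 + 58·137 + 101·7 = 173
t_5 = 224·173 + 58·49 + 101·137 = 135
t_6 = 224·135 + 58·173 + 101·49 = 167
t_7 = 224·167 + 58·135 + 101·173 = 247
t_8 = 224·247 + 58·167 + 101·135 = 57
Continuing the recurrence:
  t_9 = 185;  t_10 = 61;  t_11 = 199;  t_12 = 239;  t_13 = 71;  t_14 = 201
  t_15 = 65;  t_16 = 109;  t_17 = 103;  t_18 = 119;  t_19 = 119;  t_20 = 185
  t_21 = 201;  t_22 = 189;  t_23 = 231;  t_24 = 63;  t_25 = 7;  t_26 = 137
  t_27 = 81;  t_28 = 173;  t_29 = 199;  t_30 = 71;  t_31 = 119;  t_32 = 185
  t_33 = 217;  t_34 = 189;  t_35 = 135;  t_36 = 143;  t_37 = 71;  t_38 = 201
  t_39 = 97;  t_40 = 109;  t_41 = 167;  t_42 = 23;  t_43 = 247;  t_44 = 57
  t_45 = 233;  t_46 = 61;  t_47 = 167;  t_48 = 223;  t_49 = 7;  t_50 = 137
  t_51 = 113;  t_52 = 173;  t_53 = 7;  t_54 = 231;  t_55 = 247;  t_56 = 57
  t_57 = 249;  t_58 = 61;  t_59 = 71;  t_60 = 47;  t_61 = 71;  t_62 = 201
  t_63 = 129;  t_64 = 109;  t_65 = 231;  t_66 = 183;  t_67 = 119;  t_68 = 185
  t_69 = 9;  t_70 = 189;  t_71 = 103;  t_72 = 127;  t_73 = 7;  t_74 = 137
  t_75 = 145;  t_76 = 173;  t_77 = 71;  t_78 = 135;  t_79 = 119;  t_80 = 185
  t_81 = 25;  t_82 = 189;  t_83 = 7;  t_84 = 207;  t_85 = 71;  t_86 = 201
  t_87 = 161;  t_88 = 109;  t_89 = 39;  t_90 = 87;  t_91 = 247;  t_92 = 57
  t_93 = 41;  t_94 = 61;  t_95 = 39;  t_96 = 31;  t_97 = 7;  t_98 = 137
  t_99 = 177;  t_100 = 173;  t_101 = 135;  t_102 = 39;  t_103 = 247;  t_104 = 57
  t_105 = 57;  t_106 = 61;  t_107 = 199;  t_108 = 111;  t_109 = 71;  t_110 = 201
  t_111 = 193;  t_112 = 109;  t_113 = 103;  t_114 = 247;  t_115 = 119;  t_116 = 185
  t_117 = 73;  t_118 = 189;  t_119 = 231;  t_120 = 191;  t_121 = 7;  t_122 = 137
  t_123 = 209;  t_124 = 173;  t_125 = 199;  t_126 = 199;  t_127 = 119;  t_128 = 185
  t_129 = 89;  t_130 = 189;  t_131 = 135;  t_132 = 15;  t_133 = 71;  t_134 = 201
  t_135 = 225;  t_136 = 109;  t_137 = 167;  t_138 = 151;  t_139 = 247;  t_140 = 57
  t_141 = 105;  t_142 = 61;  t_143 = 167;  t_144 = 95;  t_145 = 7;  t_146 = 137
  t_147 = 241;  t_148 = 173;  t_149 = 7;  t_150 = 103;  t_151 = 247;  t_152 = 57
  t_153 = 121;  t_154 = 61;  t_155 = 71;  t_156 = 175;  t_157 = 71;  t_158 = 201
  t_159 = 1;  t_160 = 109;  t_161 = 231;  t_162 = 55;  t_163 = 119;  t_164 = 185
  t_165 = 137;  t_166 = 189;  t_167 = 103;  t_168 = 255;  t_169 = 7;  t_170 = 137
  t_171 = 17;  t_172 = 173;  t_173 = 71;  t_174 = 7;  t_175 = 119;  t_176 = 185
  t_177 = 153;  t_178 = 189;  t_179 = 7;  t_180 = 79;  t_181 = 71;  t_182 = 201
  t_183 = 33;  t_184 = 109;  t_185 = 39;  t_186 = 215;  t_187 = 247;  t_188 = 57
  t_189 = 169;  t_190 = 61;  t_191 = 39;  t_192 = 159;  t_193 = 7;  t_194 = 137
  t_195 = 49;  t_196 = 173;  t_197 = 135;  t_198 = 167;  t_199 = 247;  t_200 = 57
  t_201 = 185;  t_202 = 61;  t_203 = 199;  t_204 = 239;  t_205 = 71;  t_206 = 201
  t_207 = 65;  t_208 = 109;  t_209 = 103;  t_210 = 119;  t_211 = 119;  t_212 = 185
  t_213 = 201;  t_214 = 189;  t_215 = 231;  t_216 = 63;  t_217 = 7;  t_218 = 137
  t_219 = 81
t_220 = 224·81 + 58·137 + 101·7 = 173
t_221 = 224·173 + 58·81 + 101·137 = 199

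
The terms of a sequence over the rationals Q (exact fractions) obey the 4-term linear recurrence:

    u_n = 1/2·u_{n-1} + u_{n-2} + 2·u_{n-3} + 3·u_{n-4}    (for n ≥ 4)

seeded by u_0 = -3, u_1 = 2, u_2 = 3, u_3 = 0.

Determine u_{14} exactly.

u_4 = 1/2·0 + 1·3 + 2·2 + 3·-3 = -2
u_5 = 1/2·-2 + 1·0 + 2·3 + 3·2 = 11
u_6 = 1/2·11 + 1·-2 + 2·0 + 3·3 = 25/2
u_7 = 1/2·25/2 + 1·11 + 2·-2 + 3·0 = 53/4
u_8 = 1/2·53/4 + 1·25/2 + 2·11 + 3·-2 = 281/8
u_9 = 1/2·281/8 + 1·53/4 + 2·25/2 + 3·11 = 1421/16
u_10 = 1/2·1421/16 + 1·281/8 + 2·53/4 + 3·25/2 = 4593/32
u_11 = 1/2·4593/32 + 1·1421/16 + 2·281/8 + 3·53/4 = 17317/64
u_12 = 1/2·17317/64 + 1·4593/32 + 2·1421/16 + 3·281/8 = 71913/128
u_13 = 1/2·71913/128 + 1·17317/64 + 2·4593/32 + 3·1421/16 = 282877/256
u_14 = 1/2·282877/256 + 1·71913/128 + 2·17317/64 + 3·4593/32 = 1068065/512

1068065/512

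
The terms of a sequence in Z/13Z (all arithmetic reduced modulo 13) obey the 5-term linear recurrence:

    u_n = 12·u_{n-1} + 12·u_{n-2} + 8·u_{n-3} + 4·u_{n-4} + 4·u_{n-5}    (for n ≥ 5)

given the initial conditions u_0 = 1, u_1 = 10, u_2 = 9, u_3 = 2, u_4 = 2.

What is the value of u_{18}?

u_5 = 12·2 + 12·2 + 8·9 + 4·10 + 4·1 = 8
u_6 = 12·8 + 12·2 + 8·2 + 4·9 + 4·10 = 4
u_7 = 12·4 + 12·8 + 8·2 + 4·2 + 4·9 = 9
u_8 = 12·9 + 12·4 + 8·8 + 4·2 + 4·2 = 2
u_9 = 12·2 + 12·9 + 8·4 + 4·8 + 4·2 = 9
u_10 = 12·9 + 12·2 + 8·9 + 4·4 + 4·8 = 5
u_11 = 12·5 + 12·9 + 8·2 + 4·9 + 4·4 = 2
u_12 = 12·2 + 12·5 + 8·9 + 4·2 + 4·9 = 5
u_13 = 12·5 + 12·2 + 8·5 + 4·9 + 4·2 = 12
u_14 = 12·12 + 12·5 + 8·2 + 4·5 + 4·9 = 3
u_15 = 12·3 + 12·12 + 8·5 + 4·2 + 4·5 = 1
u_16 = 12·1 + 12·3 + 8·12 + 4·5 + 4·2 = 3
u_17 = 12·3 + 12·1 + 8·3 + 4·12 + 4·5 = 10
u_18 = 12·10 + 12·3 + 8·1 + 4·3 + 4·12 = 3

3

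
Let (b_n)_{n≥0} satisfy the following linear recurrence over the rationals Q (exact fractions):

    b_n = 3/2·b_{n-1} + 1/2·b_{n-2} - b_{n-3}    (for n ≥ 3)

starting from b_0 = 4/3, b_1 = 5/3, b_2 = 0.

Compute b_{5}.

-31/8

b_3 = 3/2·0 + 1/2·5/3 + -1·4/3 = -1/2
b_4 = 3/2·-1/2 + 1/2·0 + -1·5/3 = -29/12
b_5 = 3/2·-29/12 + 1/2·-1/2 + -1·0 = -31/8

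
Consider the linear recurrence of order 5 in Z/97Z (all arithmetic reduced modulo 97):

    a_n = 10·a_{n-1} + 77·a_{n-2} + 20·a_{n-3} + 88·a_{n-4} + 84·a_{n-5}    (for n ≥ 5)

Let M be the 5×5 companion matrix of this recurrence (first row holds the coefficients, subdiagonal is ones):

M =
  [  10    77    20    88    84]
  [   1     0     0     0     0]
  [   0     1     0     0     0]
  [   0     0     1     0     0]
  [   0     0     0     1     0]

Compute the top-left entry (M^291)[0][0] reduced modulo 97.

67

(M^291)[0][0] is the top entry after applying M 291 times to the unit state (1, 0, 0, 0, 0). Equivalently it is h_{295} for the auxiliary sequence (h_n) obeying the same recurrence with h_4 = 1 and h_i = 0 for 0 ≤ i < 4:
h_5 = 10·1 + 77·0 + 20·0 + 88·0 + 84·0 = 10
h_6 = 10·10 + 77·1 + 20·0 + 88·0 + 84·0 = 80
h_7 = 10·80 + 77·10 + 20·1 + 88·0 + 84·0 = 38
h_8 = 10·38 + 77·80 + 20·10 + 88·1 + 84·0 = 38
h_9 = 10·38 + 77·38 + 20·80 + 88·10 + 84·1 = 50
h_10 = 10·50 + 77·38 + 20·38 + 88·80 + 84·10 = 38
Continuing the recurrence:
  h_11 = 19;  h_12 = 79;  h_13 = 32;  h_14 = 68;  h_15 = 82;  h_16 = 15
  h_17 = 10;  h_18 = 24;  h_19 = 76;  h_20 = 55;  h_21 = 1;  h_22 = 84
  h_23 = 51;  h_24 = 83;  h_25 = 87;  h_26 = 43;  h_27 = 60;  h_28 = 70
  h_29 = 50;  h_30 = 43;  h_31 = 22;  h_32 = 17;  h_33 = 6;  h_34 = 93
  h_35 = 5;  h_36 = 5;  h_37 = 80;  h_38 = 79;  h_39 = 73;  h_40 = 58
  h_41 = 12;  h_42 = 27;  h_43 = 88;  h_44 = 79;  h_45 = 66;  h_46 = 53
  h_47 = 35;  h_48 = 16;  h_49 = 63;  h_50 = 63;  h_51 = 44;  h_52 = 35
  h_53 = 52;  h_54 = 90;  h_55 = 24;  h_56 = 48;  h_57 = 4;  h_58 = 14
  h_59 = 22;  h_60 = 52;  h_61 = 88;  h_62 = 5;  h_63 = 17;  h_64 = 9
  h_65 = 31;  h_66 = 57;  h_67 = 9;  h_68 = 44;  h_69 = 34;  h_70 = 82
  h_71 = 4;  h_72 = 22;  h_73 = 29;  h_74 = 11;  h_75 = 32;  h_76 = 42
  h_77 = 35;  h_78 = 62;  h_79 = 38;  h_80 = 16;  h_81 = 70;  h_82 = 30
  h_83 = 12;  h_84 = 88;  h_85 = 14;  h_86 = 59;  h_87 = 20;  h_88 = 1
  h_89 = 5;  h_90 = 8;  h_91 = 23;  h_92 = 95;  h_93 = 10;  h_94 = 75
  h_95 = 5;  h_96 = 21;  h_97 = 91;  h_98 = 76;  h_99 = 86;  h_100 = 33
  h_101 = 8;  h_102 = 49;  h_103 = 4;  h_104 = 36;  h_105 = 80;  h_106 = 3
  h_107 = 29;  h_108 = 96;  h_109 = 28;  h_110 = 7;  h_111 = 63;  h_112 = 3
  h_113 = 29;  h_114 = 93;  h_115 = 43;  h_116 = 50;  h_117 = 36;  h_118 = 73
  h_119 = 93;  h_120 = 54;  h_121 = 39;  h_122 = 45;  h_123 = 31;  h_124 = 47
  h_125 = 85;  h_126 = 6;  h_127 = 85;  h_128 = 52;  h_129 = 86;  h_130 = 70
  h_131 = 50;  h_132 = 23;  h_133 = 53;  h_134 = 1;  h_135 = 87;  h_136 = 83
  h_137 = 80;  h_138 = 85;  h_139 = 17;  h_140 = 35;  h_141 = 8;  h_142 = 49
  h_143 = 63;  h_144 = 50;  h_145 = 81;  h_146 = 40;  h_147 = 31;  h_148 = 55
  h_149 = 30;  h_150 = 56;  h_151 = 67;  h_152 = 28;  h_153 = 45;  h_154 = 45
  h_155 = 40;  h_156 = 53;  h_157 = 55;  h_158 = 76;  h_159 = 66;  h_160 = 19
  h_161 = 79;  h_162 = 40;  h_163 = 43;  h_164 = 84;  h_165 = 16;  h_166 = 87
  h_167 = 62;  h_168 = 19;  h_169 = 36;  h_170 = 35;  h_171 = 67;  h_172 = 4
  h_173 = 90;  h_174 = 19;  h_175 = 31;  h_176 = 47;  h_177 = 47;  h_178 = 70
  h_179 = 77;  h_180 = 66;  h_181 = 68;  h_182 = 47;  h_183 = 88;  h_184 = 93
  h_185 = 95;  h_186 = 28;  h_187 = 1;  h_188 = 48;  h_189 = 23;  h_190 = 34
  h_191 = 79;  h_192 = 28;  h_193 = 4;  h_194 = 67;  h_195 = 94;  h_196 = 50
  h_197 = 45;  h_198 = 93;  h_199 = 89;  h_200 = 4;  h_201 = 35;  h_202 = 46
  h_203 = 61;  h_204 = 70;  h_205 = 33;  h_206 = 57;  h_207 = 66;  h_208 = 18
  h_209 = 54;  h_210 = 73;  h_211 = 33;  h_212 = 94;  h_213 = 50;  h_214 = 55
  h_215 = 87;  h_216 = 77;  h_217 = 10;  h_218 = 28;  h_219 = 25;  h_220 = 6
  h_221 = 96;  h_222 = 85;  h_223 = 13;  h_224 = 68;  h_225 = 14;  h_226 = 34
  h_227 = 4;  h_228 = 23;  h_229 = 14;  h_230 = 48;  h_231 = 85;  h_232 = 8
  h_233 = 79;  h_234 = 67;  h_235 = 92;  h_236 = 80;  h_237 = 67;  h_238 = 56
  h_239 = 91;  h_240 = 87;  h_241 = 79;  h_242 = 77;  h_243 = 62;  h_244 = 52
  h_245 = 45;  h_246 = 94;  h_247 = 6;  h_248 = 37;  h_249 = 79;  h_250 = 0
  h_251 = 18;  h_252 = 88;  h_253 = 7;  h_254 = 68;  h_255 = 4;  h_256 = 25
  h_257 = 32;  h_258 = 70;  h_259 = 28;  h_260 = 19;  h_261 = 29;  h_262 = 6
  h_263 = 56;  h_264 = 0;  h_265 = 44;  h_266 = 62;  h_267 = 31;  h_268 = 95
  h_269 = 10;  h_270 = 18;  h_271 = 19;  h_272 = 33;  h_273 = 52;  h_274 = 45
  h_275 = 53;  h_276 = 29;  h_277 = 9;  h_278 = 71;  h_279 = 48;  h_280 = 36
  h_281 = 71;  h_282 = 0;  h_283 = 79;  h_284 = 1;  h_285 = 39;  h_286 = 57
  h_287 = 69;  h_288 = 70;  h_289 = 96;  h_290 = 17;  h_291 = 34;  h_292 = 5
  h_293 = 70
h_294 = 10·70 + 77·5 + 20·34 + 88·17 + 84·96 = 73
h_295 = 10·73 + 77·70 + 20·5 + 88·34 + 84·17 = 67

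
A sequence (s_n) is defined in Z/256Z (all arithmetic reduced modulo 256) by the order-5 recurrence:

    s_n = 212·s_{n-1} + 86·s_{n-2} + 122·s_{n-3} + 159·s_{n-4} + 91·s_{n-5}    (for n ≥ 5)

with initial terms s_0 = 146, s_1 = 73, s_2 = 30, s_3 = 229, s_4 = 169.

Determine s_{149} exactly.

s_5 = 212·169 + 86·229 + 122·30 + 159·73 + 91·146 = 107
s_6 = 212·107 + 86·169 + 122·229 + 159·30 + 91·73 = 25
s_7 = 212·25 + 86·107 + 122·169 + 159·229 + 91·30 = 21
s_8 = 212·21 + 86·25 + 122·107 + 159·169 + 91·229 = 38
s_9 = 212·38 + 86·21 + 122·25 + 159·107 + 91·169 = 248
s_10 = 212·248 + 86·38 + 122·21 + 159·25 + 91·107 = 182
Continuing the recurrence:
  s_11 = 18;  s_12 = 77;  s_13 = 22;  s_14 = 220;  s_15 = 38;  s_16 = 21
  s_17 = 9;  s_18 = 20;  s_19 = 102;  s_20 = 7;  s_21 = 166;  s_22 = 13
  s_23 = 84;  s_24 = 165;  s_25 = 165;  s_26 = 47;  s_27 = 199;  s_28 = 143
  s_29 = 206;  s_30 = 80;  s_31 = 232;  s_32 = 186;  s_33 = 223;  s_34 = 162
  s_35 = 62;  s_36 = 8;  s_37 = 71;  s_38 = 235;  s_39 = 94;  s_40 = 162
  s_41 = 171;  s_42 = 6;  s_43 = 137;  s_44 = 254;  s_45 = 5;  s_46 = 69
  s_47 = 23;  s_48 = 17;  s_49 = 21;  s_50 = 178;  s_51 = 96;  s_52 = 10
  s_53 = 114;  s_54 = 137;  s_55 = 106;  s_56 = 120;  s_57 = 162;  s_58 = 153
  s_59 = 217;  s_60 = 132;  s_61 = 102;  s_62 = 215;  s_63 = 98;  s_64 = 29
  s_65 = 172;  s_66 = 173;  s_67 = 41;  s_68 = 227;  s_69 = 87;  s_70 = 111
  s_71 = 74;  s_72 = 152;  s_73 = 92;  s_74 = 98;  s_75 = 235;  s_76 = 22
  s_77 = 10;  s_78 = 60;  s_79 = 83;  s_80 = 219;  s_81 = 222;  s_82 = 202
  s_83 = 27;  s_84 = 138;  s_85 = 89;  s_86 = 78;  s_87 = 213;  s_88 = 81
  s_89 = 35;  s_90 = 201;  s_91 = 213;  s_92 = 158;  s_93 = 184;  s_94 = 62
  s_95 = 50;  s_96 = 197;  s_97 = 238;  s_98 = 4;  s_99 = 62;  s_100 = 61
  s_101 = 25;  s_102 = 212;  s_103 = 246;  s_104 = 199;  s_105 = 174;  s_106 = 189
  s_107 = 244;  s_108 = 133;  s_109 = 253;  s_110 = 183;  s_111 = 167;  s_112 = 175
  s_113 = 166;  s_114 = 112;  s_115 = 176;  s_116 = 138;  s_117 = 23;  s_118 = 218
  s_119 = 38;  s_120 = 240;  s_121 = 191;  s_122 = 123;  s_123 = 126;  s_124 = 66
  s_125 = 139;  s_126 = 158;  s_127 = 249;  s_128 = 78;  s_129 = 85;  s_130 = 205
  s_131 = 79;  s_132 = 193;  s_133 = 149;  s_134 = 106;  s_135 = 192;  s_136 = 146
  s_137 = 18;  s_138 = 65;  s_139 = 98;  s_140 = 128;  s_141 = 250;  s_142 = 129
  s_143 = 201;  s_144 = 68;  s_145 = 22;  s_146 = 215;  s_147 = 138
s_148 = 212·138 + 86·215 + 122·22 + 159·68 + 91·201 = 173
s_149 = 212·173 + 86·138 + 122·215 + 159·22 + 91·68 = 236

236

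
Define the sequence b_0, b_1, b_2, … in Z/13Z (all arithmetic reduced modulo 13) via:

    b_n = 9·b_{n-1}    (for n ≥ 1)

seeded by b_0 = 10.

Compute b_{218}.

b_1 = 9·10 = 12
b_2 = 9·12 = 4
b_3 = 9·4 = 10
(b_3) = (10) = (b_0), so the sequence has period 3.
218 ≡ 2 (mod 3), hence b_218 = b_2 = 4.

4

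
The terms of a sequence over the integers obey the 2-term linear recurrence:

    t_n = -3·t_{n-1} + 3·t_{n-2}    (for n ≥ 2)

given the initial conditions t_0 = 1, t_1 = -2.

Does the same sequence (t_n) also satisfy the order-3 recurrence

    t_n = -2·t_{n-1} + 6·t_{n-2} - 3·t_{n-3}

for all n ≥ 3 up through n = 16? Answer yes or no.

Terms t_0..t_16: 1, -2, 9, -33, 126, -477, 1809, -6858, 26001, -98577, 373734, -1416933, 5372001, -20366802, 77216409, -292749633, 1109898126
n=3: candidate gives -33, actual t_3 = -33 ✓
n=4: candidate gives 126, actual t_4 = 126 ✓
n=5: candidate gives -477, actual t_5 = -477 ✓
n=6: candidate gives 1809, actual t_6 = 1809 ✓
n=7: candidate gives -6858, actual t_7 = -6858 ✓
n=8: candidate gives 26001, actual t_8 = 26001 ✓
n=9: candidate gives -98577, actual t_9 = -98577 ✓
n=10: candidate gives 373734, actual t_10 = 373734 ✓
n=11: candidate gives -1416933, actual t_11 = -1416933 ✓
n=12: candidate gives 5372001, actual t_12 = 5372001 ✓
n=13: candidate gives -20366802, actual t_13 = -20366802 ✓
n=14: candidate gives 77216409, actual t_14 = 77216409 ✓
n=15: candidate gives -292749633, actual t_15 = -292749633 ✓
n=16: candidate gives 1109898126, actual t_16 = 1109898126 ✓

yes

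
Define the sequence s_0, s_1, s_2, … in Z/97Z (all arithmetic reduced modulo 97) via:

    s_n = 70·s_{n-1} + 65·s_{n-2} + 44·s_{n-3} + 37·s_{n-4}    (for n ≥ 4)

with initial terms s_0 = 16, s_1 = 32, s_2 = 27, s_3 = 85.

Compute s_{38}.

13

s_4 = 70·85 + 65·27 + 44·32 + 37·16 = 5
s_5 = 70·5 + 65·85 + 44·27 + 37·32 = 2
s_6 = 70·2 + 65·5 + 44·85 + 37·27 = 63
s_7 = 70·63 + 65·2 + 44·5 + 37·85 = 48
s_8 = 70·48 + 65·63 + 44·2 + 37·5 = 65
s_9 = 70·65 + 65·48 + 44·63 + 37·2 = 40
s_10 = 70·40 + 65·65 + 44·48 + 37·63 = 22
s_11 = 70·22 + 65·40 + 44·65 + 37·48 = 46
s_12 = 70·46 + 65·22 + 44·40 + 37·65 = 85
s_13 = 70·85 + 65·46 + 44·22 + 37·40 = 39
s_14 = 70·39 + 65·85 + 44·46 + 37·22 = 35
s_15 = 70·35 + 65·39 + 44·85 + 37·46 = 48
s_16 = 70·48 + 65·35 + 44·39 + 37·85 = 20
s_17 = 70·20 + 65·48 + 44·35 + 37·39 = 34
s_18 = 70·34 + 65·20 + 44·48 + 37·35 = 6
s_19 = 70·6 + 65·34 + 44·20 + 37·48 = 48
s_20 = 70·48 + 65·6 + 44·34 + 37·20 = 69
s_21 = 70·69 + 65·48 + 44·6 + 37·34 = 63
s_22 = 70·63 + 65·69 + 44·48 + 37·6 = 74
s_23 = 70·74 + 65·63 + 44·69 + 37·48 = 22
s_24 = 70·22 + 65·74 + 44·63 + 37·69 = 35
s_25 = 70·35 + 65·22 + 44·74 + 37·63 = 58
s_26 = 70·58 + 65·35 + 44·22 + 37·74 = 50
s_27 = 70·50 + 65·58 + 44·35 + 37·22 = 21
s_28 = 70·21 + 65·50 + 44·58 + 37·35 = 31
s_29 = 70·31 + 65·21 + 44·50 + 37·58 = 24
s_30 = 70·24 + 65·31 + 44·21 + 37·50 = 67
s_31 = 70·67 + 65·24 + 44·31 + 37·21 = 49
s_32 = 70·49 + 65·67 + 44·24 + 37·31 = 94
s_33 = 70·94 + 65·49 + 44·67 + 37·24 = 21
s_34 = 70·21 + 65·94 + 44·49 + 37·67 = 90
s_35 = 70·90 + 65·21 + 44·94 + 37·49 = 34
s_36 = 70·34 + 65·90 + 44·21 + 37·94 = 22
s_37 = 70·22 + 65·34 + 44·90 + 37·21 = 48
s_38 = 70·48 + 65·22 + 44·34 + 37·90 = 13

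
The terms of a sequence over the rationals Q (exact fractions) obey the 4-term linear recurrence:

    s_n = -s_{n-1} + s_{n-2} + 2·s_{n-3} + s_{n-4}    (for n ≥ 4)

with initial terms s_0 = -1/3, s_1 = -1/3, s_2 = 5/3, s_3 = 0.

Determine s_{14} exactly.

43/3

s_4 = -1·0 + 1·5/3 + 2·-1/3 + 1·-1/3 = 2/3
s_5 = -1·2/3 + 1·0 + 2·5/3 + 1·-1/3 = 7/3
s_6 = -1·7/3 + 1·2/3 + 2·0 + 1·5/3 = 0
s_7 = -1·0 + 1·7/3 + 2·2/3 + 1·0 = 11/3
s_8 = -1·11/3 + 1·0 + 2·7/3 + 1·2/3 = 5/3
s_9 = -1·5/3 + 1·11/3 + 2·0 + 1·7/3 = 13/3
s_10 = -1·13/3 + 1·5/3 + 2·11/3 + 1·0 = 14/3
s_11 = -1·14/3 + 1·13/3 + 2·5/3 + 1·11/3 = 20/3
s_12 = -1·20/3 + 1·14/3 + 2·13/3 + 1·5/3 = 25/3
s_13 = -1·25/3 + 1·20/3 + 2·14/3 + 1·13/3 = 12
s_14 = -1·12 + 1·25/3 + 2·20/3 + 1·14/3 = 43/3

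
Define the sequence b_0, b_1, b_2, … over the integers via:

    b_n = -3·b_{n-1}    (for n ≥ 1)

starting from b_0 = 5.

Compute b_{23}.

-470715894135

b_1 = -3·5 = -15
b_2 = -3·-15 = 45
b_3 = -3·45 = -135
b_4 = -3·-135 = 405
b_5 = -3·405 = -1215
b_6 = -3·-1215 = 3645
b_7 = -3·3645 = -10935
b_8 = -3·-10935 = 32805
b_9 = -3·32805 = -98415
b_10 = -3·-98415 = 295245
b_11 = -3·295245 = -885735
b_12 = -3·-885735 = 2657205
b_13 = -3·2657205 = -7971615
b_14 = -3·-7971615 = 23914845
b_15 = -3·23914845 = -71744535
b_16 = -3·-71744535 = 215233605
b_17 = -3·215233605 = -645700815
b_18 = -3·-645700815 = 1937102445
b_19 = -3·1937102445 = -5811307335
b_20 = -3·-5811307335 = 17433922005
b_21 = -3·17433922005 = -52301766015
b_22 = -3·-52301766015 = 156905298045
b_23 = -3·156905298045 = -470715894135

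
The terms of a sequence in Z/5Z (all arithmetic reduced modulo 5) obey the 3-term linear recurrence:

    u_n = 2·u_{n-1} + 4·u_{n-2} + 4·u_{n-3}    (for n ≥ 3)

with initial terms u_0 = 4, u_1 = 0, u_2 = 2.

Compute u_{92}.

u_3 = 2·2 + 4·0 + 4·4 = 0
u_4 = 2·0 + 4·2 + 4·0 = 3
u_5 = 2·3 + 4·0 + 4·2 = 4
u_6 = 2·4 + 4·3 + 4·0 = 0
u_7 = 2·0 + 4·4 + 4·3 = 3
u_8 = 2·3 + 4·0 + 4·4 = 2
u_9 = 2·2 + 4·3 + 4·0 = 1
u_10 = 2·1 + 4·2 + 4·3 = 2
u_11 = 2·2 + 4·1 + 4·2 = 1
u_12 = 2·1 + 4·2 + 4·1 = 4
u_13 = 2·4 + 4·1 + 4·2 = 0
u_14 = 2·0 + 4·4 + 4·1 = 0
u_15 = 2·0 + 4·0 + 4·4 = 1
u_16 = 2·1 + 4·0 + 4·0 = 2
u_17 = 2·2 + 4·1 + 4·0 = 3
u_18 = 2·3 + 4·2 + 4·1 = 3
u_19 = 2·3 + 4·3 + 4·2 = 1
u_20 = 2·1 + 4·3 + 4·3 = 1
u_21 = 2·1 + 4·1 + 4·3 = 3
u_22 = 2·3 + 4·1 + 4·1 = 4
u_23 = 2·4 + 4·3 + 4·1 = 4
u_24 = 2·4 + 4·4 + 4·3 = 1
u_25 = 2·1 + 4·4 + 4·4 = 4
u_26 = 2·4 + 4·1 + 4·4 = 3
u_27 = 2·3 + 4·4 + 4·1 = 1
u_28 = 2·1 + 4·3 + 4·4 = 0
u_29 = 2·0 + 4·1 + 4·3 = 1
u_30 = 2·1 + 4·0 + 4·1 = 1
u_31 = 2·1 + 4·1 + 4·0 = 1
u_32 = 2·1 + 4·1 + 4·1 = 0
u_33 = 2·0 + 4·1 + 4·1 = 3
u_34 = 2·3 + 4·0 + 4·1 = 0
u_35 = 2·0 + 4·3 + 4·0 = 2
u_36 = 2·2 + 4·0 + 4·3 = 1
u_37 = 2·1 + 4·2 + 4·0 = 0
u_38 = 2·0 + 4·1 + 4·2 = 2
u_39 = 2·2 + 4·0 + 4·1 = 3
u_40 = 2·3 + 4·2 + 4·0 = 4
u_41 = 2·4 + 4·3 + 4·2 = 3
u_42 = 2·3 + 4·4 + 4·3 = 4
u_43 = 2·4 + 4·3 + 4·4 = 1
u_44 = 2·1 + 4·4 + 4·3 = 0
u_45 = 2·0 + 4·1 + 4·4 = 0
u_46 = 2·0 + 4·0 + 4·1 = 4
u_47 = 2·4 + 4·0 + 4·0 = 3
u_48 = 2·3 + 4·4 + 4·0 = 2
u_49 = 2·2 + 4·3 + 4·4 = 2
u_50 = 2·2 + 4·2 + 4·3 = 4
u_51 = 2·4 + 4·2 + 4·2 = 4
u_52 = 2·4 + 4·4 + 4·2 = 2
u_53 = 2·2 + 4·4 + 4·4 = 1
u_54 = 2·1 + 4·2 + 4·4 = 1
u_55 = 2·1 + 4·1 + 4·2 = 4
u_56 = 2·4 + 4·1 + 4·1 = 1
u_57 = 2·1 + 4·4 + 4·1 = 2
u_58 = 2·2 + 4·1 + 4·4 = 4
u_59 = 2·4 + 4·2 + 4·1 = 0
u_60 = 2·0 + 4·4 + 4·2 = 4
u_61 = 2·4 + 4·0 + 4·4 = 4
u_62 = 2·4 + 4·4 + 4·0 = 4
u_63 = 2·4 + 4·4 + 4·4 = 0
u_64 = 2·0 + 4·4 + 4·4 = 2
u_65 = 2·2 + 4·0 + 4·4 = 0
u_66 = 2·0 + 4·2 + 4·0 = 3
u_67 = 2·3 + 4·0 + 4·2 = 4
u_68 = 2·4 + 4·3 + 4·0 = 0
u_69 = 2·0 + 4·4 + 4·3 = 3
u_70 = 2·3 + 4·0 + 4·4 = 2
u_71 = 2·2 + 4·3 + 4·0 = 1
u_72 = 2·1 + 4·2 + 4·3 = 2
u_73 = 2·2 + 4·1 + 4·2 = 1
u_74 = 2·1 + 4·2 + 4·1 = 4
u_75 = 2·4 + 4·1 + 4·2 = 0
u_76 = 2·0 + 4·4 + 4·1 = 0
u_77 = 2·0 + 4·0 + 4·4 = 1
u_78 = 2·1 + 4·0 + 4·0 = 2
u_79 = 2·2 + 4·1 + 4·0 = 3
u_80 = 2·3 + 4·2 + 4·1 = 3
u_81 = 2·3 + 4·3 + 4·2 = 1
u_82 = 2·1 + 4·3 + 4·3 = 1
u_83 = 2·1 + 4·1 + 4·3 = 3
u_84 = 2·3 + 4·1 + 4·1 = 4
u_85 = 2·4 + 4·3 + 4·1 = 4
u_86 = 2·4 + 4·4 + 4·3 = 1
u_87 = 2·1 + 4·4 + 4·4 = 4
u_88 = 2·4 + 4·1 + 4·4 = 3
u_89 = 2·3 + 4·4 + 4·1 = 1
u_90 = 2·1 + 4·3 + 4·4 = 0
u_91 = 2·0 + 4·1 + 4·3 = 1
u_92 = 2·1 + 4·0 + 4·1 = 1

1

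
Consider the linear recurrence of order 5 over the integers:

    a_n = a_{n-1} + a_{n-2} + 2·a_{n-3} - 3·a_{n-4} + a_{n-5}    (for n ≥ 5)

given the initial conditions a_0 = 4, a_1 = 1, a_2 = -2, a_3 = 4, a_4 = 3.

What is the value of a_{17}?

a_5 = 1·3 + 1·4 + 2·-2 + -3·1 + 1·4 = 4
a_6 = 1·4 + 1·3 + 2·4 + -3·-2 + 1·1 = 22
a_7 = 1·22 + 1·4 + 2·3 + -3·4 + 1·-2 = 18
a_8 = 1·18 + 1·22 + 2·4 + -3·3 + 1·4 = 43
a_9 = 1·43 + 1·18 + 2·22 + -3·4 + 1·3 = 96
a_10 = 1·96 + 1·43 + 2·18 + -3·22 + 1·4 = 113
a_11 = 1·113 + 1·96 + 2·43 + -3·18 + 1·22 = 263
a_12 = 1·263 + 1·113 + 2·96 + -3·43 + 1·18 = 457
a_13 = 1·457 + 1·263 + 2·113 + -3·96 + 1·43 = 701
a_14 = 1·701 + 1·457 + 2·263 + -3·113 + 1·96 = 1441
a_15 = 1·1441 + 1·701 + 2·457 + -3·263 + 1·113 = 2380
a_16 = 1·2380 + 1·1441 + 2·701 + -3·457 + 1·263 = 4115
a_17 = 1·4115 + 1·2380 + 2·1441 + -3·701 + 1·457 = 7731

7731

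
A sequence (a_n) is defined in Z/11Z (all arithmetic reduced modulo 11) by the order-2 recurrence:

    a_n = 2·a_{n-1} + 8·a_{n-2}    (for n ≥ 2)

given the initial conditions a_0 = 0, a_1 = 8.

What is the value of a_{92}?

5

a_2 = 2·8 + 8·0 = 5
a_3 = 2·5 + 8·8 = 8
a_4 = 2·8 + 8·5 = 1
a_5 = 2·1 + 8·8 = 0
a_6 = 2·0 + 8·1 = 8
(a_5, a_6) = (0, 8) = (a_0, a_1), so the sequence has period 5.
92 ≡ 2 (mod 5), hence a_92 = a_2 = 5.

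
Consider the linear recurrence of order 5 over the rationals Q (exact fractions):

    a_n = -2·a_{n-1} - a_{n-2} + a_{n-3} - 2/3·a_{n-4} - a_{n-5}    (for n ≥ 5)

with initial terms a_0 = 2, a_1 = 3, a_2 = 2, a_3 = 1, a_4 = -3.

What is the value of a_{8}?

a_5 = -2·-3 + -1·1 + 1·2 + -2/3·3 + -1·2 = 3
a_6 = -2·3 + -1·-3 + 1·1 + -2/3·2 + -1·3 = -19/3
a_7 = -2·-19/3 + -1·3 + 1·-3 + -2/3·1 + -1·2 = 4
a_8 = -2·4 + -1·-19/3 + 1·3 + -2/3·-3 + -1·1 = 7/3

7/3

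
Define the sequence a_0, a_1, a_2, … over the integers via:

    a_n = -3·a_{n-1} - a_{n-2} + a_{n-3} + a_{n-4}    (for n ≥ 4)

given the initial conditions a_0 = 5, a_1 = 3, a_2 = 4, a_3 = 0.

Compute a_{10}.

a_4 = -3·0 + -1·4 + 1·3 + 1·5 = 4
a_5 = -3·4 + -1·0 + 1·4 + 1·3 = -5
a_6 = -3·-5 + -1·4 + 1·0 + 1·4 = 15
a_7 = -3·15 + -1·-5 + 1·4 + 1·0 = -36
a_8 = -3·-36 + -1·15 + 1·-5 + 1·4 = 92
a_9 = -3·92 + -1·-36 + 1·15 + 1·-5 = -230
a_10 = -3·-230 + -1·92 + 1·-36 + 1·15 = 577

577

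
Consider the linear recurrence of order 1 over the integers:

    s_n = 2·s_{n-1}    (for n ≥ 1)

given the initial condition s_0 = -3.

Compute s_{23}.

s_1 = 2·-3 = -6
s_2 = 2·-6 = -12
s_3 = 2·-12 = -24
s_4 = 2·-24 = -48
s_5 = 2·-48 = -96
s_6 = 2·-96 = -192
s_7 = 2·-192 = -384
s_8 = 2·-384 = -768
s_9 = 2·-768 = -1536
s_10 = 2·-1536 = -3072
s_11 = 2·-3072 = -6144
s_12 = 2·-6144 = -12288
s_13 = 2·-12288 = -24576
s_14 = 2·-24576 = -49152
s_15 = 2·-49152 = -98304
s_16 = 2·-98304 = -196608
s_17 = 2·-196608 = -393216
s_18 = 2·-393216 = -786432
s_19 = 2·-786432 = -1572864
s_20 = 2·-1572864 = -3145728
s_21 = 2·-3145728 = -6291456
s_22 = 2·-6291456 = -12582912
s_23 = 2·-12582912 = -25165824

-25165824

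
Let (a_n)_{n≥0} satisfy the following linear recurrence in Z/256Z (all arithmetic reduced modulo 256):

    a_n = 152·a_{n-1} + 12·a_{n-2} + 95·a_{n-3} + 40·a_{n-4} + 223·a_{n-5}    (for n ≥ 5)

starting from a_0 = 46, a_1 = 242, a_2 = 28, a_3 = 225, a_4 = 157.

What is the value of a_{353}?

151

a_5 = 152·157 + 12·225 + 95·28 + 40·242 + 223·46 = 10
a_6 = 152·10 + 12·157 + 95·225 + 40·28 + 223·242 = 249
a_7 = 152·249 + 12·10 + 95·157 + 40·225 + 223·28 = 31
a_8 = 152·31 + 12·249 + 95·10 + 40·157 + 223·225 = 81
a_9 = 152·81 + 12·31 + 95·249 + 40·10 + 223·157 = 70
a_10 = 152·70 + 12·81 + 95·31 + 40·249 + 223·10 = 123
Continuing the recurrence:
  a_11 = 30;  a_12 = 55;  a_13 = 52;  a_14 = 200;  a_15 = 110;  a_16 = 182
  a_17 = 121;  a_18 = 190;  a_19 = 110;  a_20 = 97;  a_21 = 180;  a_22 = 85
  a_23 = 153;  a_24 = 154;  a_25 = 198;  a_26 = 163;  a_27 = 41;  a_28 = 205
  a_29 = 55;  a_30 = 109;  a_31 = 196;  a_32 = 164;  a_33 = 46;  a_34 = 173
  a_35 = 79;  a_36 = 114;  a_37 = 163;  a_38 = 139;  a_39 = 133;  a_40 = 154
  a_41 = 7;  a_42 = 112;  a_43 = 215;  a_44 = 108;  a_45 = 2;  a_46 = 162
  a_47 = 132;  a_48 = 223;  a_49 = 26;  a_50 = 238;  a_51 = 7;  a_52 = 202
  a_53 = 231;  a_54 = 15;  a_55 = 28;  a_56 = 182;  a_57 = 255;  a_58 = 229
  a_59 = 231;  a_60 = 89;  a_61 = 9;  a_62 = 38;  a_63 = 150;  a_64 = 80
  a_65 = 145;  a_66 = 73;  a_67 = 94;  a_68 = 53;  a_69 = 79;  a_70 = 253
  a_71 = 222;  a_72 = 39;  a_73 = 246;  a_74 = 159;  a_75 = 124;  a_76 = 216
  a_77 = 122;  a_78 = 182;  a_79 = 209;  a_80 = 170;  a_81 = 126;  a_82 = 13
  a_83 = 232;  a_84 = 189;  a_85 = 177;  a_86 = 214;  a_87 = 18;  a_88 = 7
  a_89 = 181;  a_90 = 25;  a_91 = 39;  a_92 = 69;  a_93 = 116;  a_94 = 40
  a_95 = 170;  a_96 = 157;  a_97 = 67;  a_98 = 134;  a_99 = 95;  a_100 = 43
  a_101 = 241;  a_102 = 170;  a_103 = 195;  a_104 = 168;  a_105 = 23;  a_106 = 100
  a_107 = 90;  a_108 = 198;  a_109 = 212;  a_110 = 55;  a_111 = 62;  a_112 = 102
  a_113 = 123;  a_114 = 22;  a_115 = 71;  a_116 = 199;  a_117 = 184;  a_118 = 130
  a_119 = 235;  a_120 = 217;  a_121 = 51;  a_122 = 65;  a_123 = 121;  a_124 = 110
  a_125 = 26;  a_126 = 20;  a_127 = 113;  a_128 = 69;  a_129 = 146;  a_130 = 161
  a_131 = 31;  a_132 = 89;  a_133 = 246;  a_134 = 19;  a_135 = 238;  a_136 = 103
  a_137 = 84;  a_138 = 72;  a_139 = 166;  a_140 = 134;  a_141 = 233;  a_142 = 166
  a_143 = 222;  a_144 = 153;  a_145 = 252;  a_146 = 21;  a_147 = 89;  a_148 = 162
  a_149 = 206;  a_150 = 187;  a_151 = 1;  a_152 = 165;  a_153 = 183;  a_154 = 109
  a_155 = 148;  a_156 = 140;  a_157 = 214;  a_158 = 253;  a_159 = 71;  a_160 = 58
  a_161 = 11;  a_162 = 139;  a_163 = 13;  a_164 = 58;  a_165 = 223;  a_166 = 64
  a_167 = 23;  a_168 = 204;  a_169 = 82;  a_170 = 10;  a_171 = 212;  a_172 = 175
  a_173 = 18;  a_174 = 142;  a_175 = 239;  a_176 = 66;  a_177 = 87;  a_178 = 79
  a_179 = 132;  a_180 = 222;  a_181 = 103;  a_182 = 173;  a_183 = 95;  a_184 = 105
  a_185 = 121;  a_186 = 198;  a_187 = 190;  a_188 = 40;  a_189 = 129;  a_190 = 81
  a_191 = 38;  a_192 = 253;  a_193 = 15;  a_194 = 229;  a_195 = 14;  a_196 = 63
  a_197 = 198;  a_198 = 143;  a_199 = 60;  a_200 = 216;  a_201 = 242;  a_202 = 230
  a_203 = 1;  a_204 = 50;  a_205 = 14;  a_206 = 197;  a_207 = 176;  a_208 = 157
  a_209 = 81;  a_210 = 190;  a_211 = 250;  a_212 = 63;  a_213 = 13;  a_214 = 177
  a_215 = 167;  a_216 = 229;  a_217 = 100;  a_218 = 16;  a_219 = 114;  a_220 = 205
  a_221 = 27;  a_222 = 142;  a_223 = 103;  a_224 = 43;  a_225 = 217;  a_226 = 202
  a_227 = 219;  a_228 = 120;  a_229 = 215;  a_230 = 36;  a_231 = 42;  a_232 = 238
  a_233 = 196;  a_234 = 7;  a_235 = 150;  a_236 = 230;  a_237 = 35;  a_238 = 14
  a_239 = 215;  a_240 = 231;  a_241 = 64;  a_242 = 74;  a_243 = 115;  a_244 = 225
  a_245 = 171;  a_246 = 17;  a_247 = 9;  a_248 = 238;  a_249 = 194;  a_250 = 76
  a_251 = 193;  a_252 = 45;  a_253 = 154;  a_254 = 9;  a_255 = 159;  a_256 = 33
  a_257 = 166;  a_258 = 171;  a_259 = 62;  a_260 = 23;  a_261 = 180;  a_262 = 72
  a_263 = 94;  a_264 = 150;  a_265 = 89;  a_266 = 206;  a_267 = 142;  a_268 = 81
  a_269 = 196;  a_270 = 149;  a_271 = 89;  a_272 = 234;  a_273 = 150;  a_274 = 19
  a_275 = 217;  a_276 = 125;  a_277 = 183;  a_278 = 173;  a_279 = 36;  a_280 = 244
  a_281 = 62;  a_282 = 13;  a_283 = 127;  a_284 = 130;  a_285 = 51;  a_286 = 139
  a_287 = 85;  a_288 = 218;  a_289 = 55;  a_290 = 144;  a_291 = 87;  a_292 = 236
  a_293 = 34;  a_294 = 242;  a_295 = 228;  a_296 = 255;  a_297 = 202;  a_298 = 238
  a_299 = 215;  a_300 = 58;  a_301 = 135;  a_302 = 207;  a_303 = 172;  a_304 = 70
  a_305 = 15;  a_306 = 245;  a_307 = 87;  a_308 = 121;  a_309 = 41;  a_310 = 166
  a_311 = 102;  a_312 = 64;  a_313 = 49;  a_314 = 153;  a_315 = 110;  a_316 = 133
  a_317 = 79;  a_318 = 141;  a_319 = 62;  a_320 = 87;  a_321 = 22;  a_322 = 255
  a_323 = 60;  a_324 = 88;  a_325 = 234;  a_326 = 86;  a_327 = 49;  a_328 = 250
  a_329 = 222;  a_330 = 253;  a_331 = 248;  a_332 = 61;  a_333 = 49;  a_334 = 230
  a_335 = 162;  a_336 = 183;  a_337 = 101;  a_338 = 73;  a_339 = 167;  a_340 = 197
  a_341 = 20;  a_342 = 120;  a_343 = 250;  a_344 = 189;  a_345 = 51;  a_346 = 22
  a_347 = 47;  a_348 = 43;  a_349 = 129;  a_350 = 234;  a_351 = 115
a_352 = 152·115 + 12·234 + 95·129 + 40·43 + 223·47 = 200
a_353 = 152·200 + 12·115 + 95·234 + 40·129 + 223·43 = 151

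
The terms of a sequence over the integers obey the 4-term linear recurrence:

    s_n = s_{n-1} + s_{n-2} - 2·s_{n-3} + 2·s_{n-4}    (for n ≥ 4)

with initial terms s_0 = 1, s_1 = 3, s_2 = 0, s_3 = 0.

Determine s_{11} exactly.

s_4 = 1·0 + 1·0 + -2·3 + 2·1 = -4
s_5 = 1·-4 + 1·0 + -2·0 + 2·3 = 2
s_6 = 1·2 + 1·-4 + -2·0 + 2·0 = -2
s_7 = 1·-2 + 1·2 + -2·-4 + 2·0 = 8
s_8 = 1·8 + 1·-2 + -2·2 + 2·-4 = -6
s_9 = 1·-6 + 1·8 + -2·-2 + 2·2 = 10
s_10 = 1·10 + 1·-6 + -2·8 + 2·-2 = -16
s_11 = 1·-16 + 1·10 + -2·-6 + 2·8 = 22

22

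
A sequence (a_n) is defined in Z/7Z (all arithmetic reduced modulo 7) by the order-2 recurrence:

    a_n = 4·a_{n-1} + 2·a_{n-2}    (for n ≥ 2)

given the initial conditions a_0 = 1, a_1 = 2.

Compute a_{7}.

a_2 = 4·2 + 2·1 = 3
a_3 = 4·3 + 2·2 = 2
a_4 = 4·2 + 2·3 = 0
a_5 = 4·0 + 2·2 = 4
a_6 = 4·4 + 2·0 = 2
a_7 = 4·2 + 2·4 = 2

2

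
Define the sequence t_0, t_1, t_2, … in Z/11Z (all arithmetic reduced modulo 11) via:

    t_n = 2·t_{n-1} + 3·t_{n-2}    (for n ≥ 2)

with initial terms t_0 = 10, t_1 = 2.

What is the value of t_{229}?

t_2 = 2·2 + 3·10 = 1
t_3 = 2·1 + 3·2 = 8
t_4 = 2·8 + 3·1 = 8
t_5 = 2·8 + 3·8 = 7
t_6 = 2·7 + 3·8 = 5
t_7 = 2·5 + 3·7 = 9
t_8 = 2·9 + 3·5 = 0
t_9 = 2·0 + 3·9 = 5
t_10 = 2·5 + 3·0 = 10
t_11 = 2·10 + 3·5 = 2
(t_10, t_11) = (10, 2) = (t_0, t_1), so the sequence has period 10.
229 ≡ 9 (mod 10), hence t_229 = t_9 = 5.

5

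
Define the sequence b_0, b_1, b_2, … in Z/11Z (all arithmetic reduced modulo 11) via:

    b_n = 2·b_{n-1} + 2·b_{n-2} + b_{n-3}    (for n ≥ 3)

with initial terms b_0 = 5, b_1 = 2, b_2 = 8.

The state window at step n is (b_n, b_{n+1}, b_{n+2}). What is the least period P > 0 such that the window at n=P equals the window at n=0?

133

n=0: window = (5, 2, 8)
n=1: window = (2, 8, 3)
n=2: window = (8, 3, 2)
n=3: window = (3, 2, 7)
n=4: window = (2, 7, 10)
n=5: window = (7, 10, 3)
n=6: window = (10, 3, 0)
n=7: window = (3, 0, 5)
n=8: window = (0, 5, 2)
n=9: window = (5, 2, 3)
n=10: window = (2, 3, 4)
n=11: window = (3, 4, 5)
n=12: window = (4, 5, 10)
n=13: window = (5, 10, 1)
n=14: window = (10, 1, 5)
n=15: window = (1, 5, 0)
n=16: window = (5, 0, 0)
n=17: window = (0, 0, 5)
n=18: window = (0, 5, 10)
n=19: window = (5, 10, 8)
n=20: window = (10, 8, 8)
n=21: window = (8, 8, 9)
n=22: window = (8, 9, 9)
n=23: window = (9, 9, 0)
n=24: window = (9, 0, 5)
n=25: window = (0, 5, 8)
n=26: window = (5, 8, 4)
n=27: window = (8, 4, 7)
n=28: window = (4, 7, 8)
n=29: window = (7, 8, 1)
n=30: window = (8, 1, 3)
n=31: window = (1, 3, 5)
n=32: window = (3, 5, 6)
n=33: window = (5, 6, 3)
n=34: window = (6, 3, 1)
n=35: window = (3, 1, 3)
n=36: window = (1, 3, 0)
n=37: window = (3, 0, 7)
n=38: window = (0, 7, 6)
n=39: window = (7, 6, 4)
n=40: window = (6, 4, 5)
…
n=131: window = (4, 5, 5)
n=132: window = (5, 5, 2)
n=133: window = (5, 2, 8)
window at n=133 equals window at n=0 → period = 133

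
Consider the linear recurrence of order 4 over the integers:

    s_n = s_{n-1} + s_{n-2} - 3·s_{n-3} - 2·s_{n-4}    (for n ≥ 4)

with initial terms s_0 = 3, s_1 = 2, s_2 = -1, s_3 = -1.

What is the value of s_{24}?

s_4 = 1·-1 + 1·-1 + -3·2 + -2·3 = -14
s_5 = 1·-14 + 1·-1 + -3·-1 + -2·2 = -16
s_6 = 1·-16 + 1·-14 + -3·-1 + -2·-1 = -25
s_7 = 1·-25 + 1·-16 + -3·-14 + -2·-1 = 3
s_8 = 1·3 + 1·-25 + -3·-16 + -2·-14 = 54
s_9 = 1·54 + 1·3 + -3·-25 + -2·-16 = 164
s_10 = 1·164 + 1·54 + -3·3 + -2·-25 = 259
s_11 = 1·259 + 1·164 + -3·54 + -2·3 = 255
s_12 = 1·255 + 1·259 + -3·164 + -2·54 = -86
s_13 = 1·-86 + 1·255 + -3·259 + -2·164 = -936
s_14 = 1·-936 + 1·-86 + -3·255 + -2·259 = -2305
s_15 = 1·-2305 + 1·-936 + -3·-86 + -2·255 = -3493
s_16 = 1·-3493 + 1·-2305 + -3·-936 + -2·-86 = -2818
s_17 = 1·-2818 + 1·-3493 + -3·-2305 + -2·-936 = 2476
s_18 = 1·2476 + 1·-2818 + -3·-3493 + -2·-2305 = 14747
s_19 = 1·14747 + 1·2476 + -3·-2818 + -2·-3493 = 32663
s_20 = 1·32663 + 1·14747 + -3·2476 + -2·-2818 = 45618
s_21 = 1·45618 + 1·32663 + -3·14747 + -2·2476 = 29088
s_22 = 1·29088 + 1·45618 + -3·32663 + -2·14747 = -52777
s_23 = 1·-52777 + 1·29088 + -3·45618 + -2·32663 = -225869
s_24 = 1·-225869 + 1·-52777 + -3·29088 + -2·45618 = -457146

-457146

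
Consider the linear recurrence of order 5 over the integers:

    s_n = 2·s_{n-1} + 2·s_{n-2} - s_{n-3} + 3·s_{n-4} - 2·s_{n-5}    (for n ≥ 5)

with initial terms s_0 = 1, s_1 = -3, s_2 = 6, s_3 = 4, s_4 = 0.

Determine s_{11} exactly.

-657

s_5 = 2·0 + 2·4 + -1·6 + 3·-3 + -2·1 = -9
s_6 = 2·-9 + 2·0 + -1·4 + 3·6 + -2·-3 = 2
s_7 = 2·2 + 2·-9 + -1·0 + 3·4 + -2·6 = -14
s_8 = 2·-14 + 2·2 + -1·-9 + 3·0 + -2·4 = -23
s_9 = 2·-23 + 2·-14 + -1·2 + 3·-9 + -2·0 = -103
s_10 = 2·-103 + 2·-23 + -1·-14 + 3·2 + -2·-9 = -214
s_11 = 2·-214 + 2·-103 + -1·-23 + 3·-14 + -2·2 = -657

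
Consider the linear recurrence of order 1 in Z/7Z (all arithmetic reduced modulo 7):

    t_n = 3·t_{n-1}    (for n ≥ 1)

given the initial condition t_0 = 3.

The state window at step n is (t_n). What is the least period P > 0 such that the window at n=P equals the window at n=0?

6

n=0: window = (3)
n=1: window = (2)
n=2: window = (6)
n=3: window = (4)
n=4: window = (5)
n=5: window = (1)
n=6: window = (3)
window at n=6 equals window at n=0 → period = 6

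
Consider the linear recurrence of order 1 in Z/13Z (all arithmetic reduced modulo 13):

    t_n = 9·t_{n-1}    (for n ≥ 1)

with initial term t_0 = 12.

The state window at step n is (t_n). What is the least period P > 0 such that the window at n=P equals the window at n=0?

3

n=0: window = (12)
n=1: window = (4)
n=2: window = (10)
n=3: window = (12)
window at n=3 equals window at n=0 → period = 3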